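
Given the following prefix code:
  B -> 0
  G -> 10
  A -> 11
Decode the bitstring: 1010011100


Decoding step by step:
Bits 10 -> G
Bits 10 -> G
Bits 0 -> B
Bits 11 -> A
Bits 10 -> G
Bits 0 -> B


Decoded message: GGBAGB


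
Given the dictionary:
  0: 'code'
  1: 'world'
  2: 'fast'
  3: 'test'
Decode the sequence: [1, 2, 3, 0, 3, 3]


Look up each index in the dictionary:
  1 -> 'world'
  2 -> 'fast'
  3 -> 'test'
  0 -> 'code'
  3 -> 'test'
  3 -> 'test'

Decoded: "world fast test code test test"


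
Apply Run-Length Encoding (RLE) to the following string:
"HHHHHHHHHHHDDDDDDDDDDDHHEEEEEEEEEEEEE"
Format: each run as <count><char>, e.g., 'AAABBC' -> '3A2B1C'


Scanning runs left to right:
  i=0: run of 'H' x 11 -> '11H'
  i=11: run of 'D' x 11 -> '11D'
  i=22: run of 'H' x 2 -> '2H'
  i=24: run of 'E' x 13 -> '13E'

RLE = 11H11D2H13E


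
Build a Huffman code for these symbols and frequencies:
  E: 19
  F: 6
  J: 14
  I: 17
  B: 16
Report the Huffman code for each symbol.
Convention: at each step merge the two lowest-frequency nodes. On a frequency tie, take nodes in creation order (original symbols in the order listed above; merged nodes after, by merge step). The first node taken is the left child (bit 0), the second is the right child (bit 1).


Huffman tree construction:
Step 1: Merge F(6) + J(14) = 20
Step 2: Merge B(16) + I(17) = 33
Step 3: Merge E(19) + (F+J)(20) = 39
Step 4: Merge (B+I)(33) + (E+(F+J))(39) = 72
Read each symbol's code off the tree from the root (left child = 0, right child = 1).

Codes:
  E: 10 (length 2)
  F: 110 (length 3)
  J: 111 (length 3)
  I: 01 (length 2)
  B: 00 (length 2)
Average code length: 164/72 = 2.2778 bits/symbol


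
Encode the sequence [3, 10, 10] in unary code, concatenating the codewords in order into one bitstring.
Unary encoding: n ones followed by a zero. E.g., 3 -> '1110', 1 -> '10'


Encode each number as n ones followed by a terminating 0:
  3 -> 1110 (4 bits)
  10 -> 11111111110 (11 bits)
  10 -> 11111111110 (11 bits)
Total length = 4 + 11 + 11 = 26 bits.

Unary([3, 10, 10]) = 11101111111111011111111110 (26 bits)


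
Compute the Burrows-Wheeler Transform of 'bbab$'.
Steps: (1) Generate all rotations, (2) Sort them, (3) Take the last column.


Rotations (sorted):
  0: $bbab -> last char: b
  1: ab$bb -> last char: b
  2: b$bba -> last char: a
  3: bab$b -> last char: b
  4: bbab$ -> last char: $


BWT = bbab$


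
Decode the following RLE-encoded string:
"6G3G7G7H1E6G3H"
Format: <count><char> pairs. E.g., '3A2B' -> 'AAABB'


Expanding each <count><char> pair:
  6G -> 'GGGGGG'
  3G -> 'GGG'
  7G -> 'GGGGGGG'
  7H -> 'HHHHHHH'
  1E -> 'E'
  6G -> 'GGGGGG'
  3H -> 'HHH'

Decoded = GGGGGGGGGGGGGGGGHHHHHHHEGGGGGGHHH


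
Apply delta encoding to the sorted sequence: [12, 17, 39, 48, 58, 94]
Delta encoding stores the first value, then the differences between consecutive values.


First value: 12
Deltas:
  17 - 12 = 5
  39 - 17 = 22
  48 - 39 = 9
  58 - 48 = 10
  94 - 58 = 36


Delta encoded: [12, 5, 22, 9, 10, 36]


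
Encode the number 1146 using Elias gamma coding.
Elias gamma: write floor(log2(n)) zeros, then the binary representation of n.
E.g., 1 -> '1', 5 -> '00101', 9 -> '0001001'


num_bits = floor(log2(1146)) + 1 = 11
leading_zeros = num_bits - 1 = 10
binary(1146) = 10001111010

Elias gamma(1146) = '0000000000' + '10001111010' = 000000000010001111010 (21 bits)


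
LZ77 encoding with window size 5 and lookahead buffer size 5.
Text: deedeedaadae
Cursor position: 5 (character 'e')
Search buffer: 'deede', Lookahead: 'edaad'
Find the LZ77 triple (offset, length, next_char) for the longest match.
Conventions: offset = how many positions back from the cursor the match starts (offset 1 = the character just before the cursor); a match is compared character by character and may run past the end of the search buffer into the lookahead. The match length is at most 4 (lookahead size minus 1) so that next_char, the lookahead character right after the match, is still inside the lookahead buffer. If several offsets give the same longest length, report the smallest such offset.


Try each offset into the search buffer:
  offset=1 (pos 4, char 'e'): match length 1
  offset=2 (pos 3, char 'd'): match length 0
  offset=3 (pos 2, char 'e'): match length 2
  offset=4 (pos 1, char 'e'): match length 1
  offset=5 (pos 0, char 'd'): match length 0
Longest match has length 2 at offset 3.
next_char = character at position 5 + 2 = 7 -> 'a'

Best match: offset=3, length=2 (matching 'ed' starting at position 2)
LZ77 triple: (3, 2, 'a')


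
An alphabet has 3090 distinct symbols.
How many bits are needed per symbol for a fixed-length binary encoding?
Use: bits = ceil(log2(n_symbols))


log2(3090) = 11.5934
Bracket: 2^11 = 2048 < 3090 <= 2^12 = 4096
So ceil(log2(3090)) = 12

bits = ceil(log2(3090)) = ceil(11.5934) = 12 bits


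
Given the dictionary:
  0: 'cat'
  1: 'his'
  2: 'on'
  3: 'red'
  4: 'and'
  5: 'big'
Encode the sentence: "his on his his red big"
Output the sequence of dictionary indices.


Look up each word in the dictionary:
  'his' -> 1
  'on' -> 2
  'his' -> 1
  'his' -> 1
  'red' -> 3
  'big' -> 5

Encoded: [1, 2, 1, 1, 3, 5]


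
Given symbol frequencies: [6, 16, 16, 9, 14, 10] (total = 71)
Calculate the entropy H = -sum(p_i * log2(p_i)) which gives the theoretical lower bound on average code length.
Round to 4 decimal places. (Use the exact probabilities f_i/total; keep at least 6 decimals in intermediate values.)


Per-symbol terms -p_i * log2(p_i) with p_i = f_i/71:
  p = 6/71 = 0.084507: log2(p) = -3.564785, -p*log2(p) = 0.301249
  p = 16/71 = 0.225352: log2(p) = -2.149747, -p*log2(p) = 0.484450
  p = 16/71 = 0.225352: log2(p) = -2.149747, -p*log2(p) = 0.484450
  p = 9/71 = 0.126761: log2(p) = -2.979822, -p*log2(p) = 0.377724
  p = 14/71 = 0.197183: log2(p) = -2.342392, -p*log2(p) = 0.461880
  p = 10/71 = 0.140845: log2(p) = -2.827819, -p*log2(p) = 0.398284
H = 0.301249 + 0.484450 + 0.484450 + 0.377724 + 0.461880 + 0.398284 = 2.508037

H = 2.508 bits/symbol


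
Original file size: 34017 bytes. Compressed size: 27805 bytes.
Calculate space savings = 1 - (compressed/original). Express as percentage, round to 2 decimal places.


ratio = compressed/original = 27805/34017 = 0.817385
savings = 1 - ratio = 1 - 0.817385 = 0.182615
as a percentage: 0.182615 * 100 = 18.26%

Space savings = 1 - 27805/34017 = 18.26%


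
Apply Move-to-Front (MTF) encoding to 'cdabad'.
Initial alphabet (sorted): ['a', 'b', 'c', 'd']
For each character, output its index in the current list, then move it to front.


MTF encoding:
'c': index 2 in ['a', 'b', 'c', 'd'] -> ['c', 'a', 'b', 'd']
'd': index 3 in ['c', 'a', 'b', 'd'] -> ['d', 'c', 'a', 'b']
'a': index 2 in ['d', 'c', 'a', 'b'] -> ['a', 'd', 'c', 'b']
'b': index 3 in ['a', 'd', 'c', 'b'] -> ['b', 'a', 'd', 'c']
'a': index 1 in ['b', 'a', 'd', 'c'] -> ['a', 'b', 'd', 'c']
'd': index 2 in ['a', 'b', 'd', 'c'] -> ['d', 'a', 'b', 'c']


Output: [2, 3, 2, 3, 1, 2]


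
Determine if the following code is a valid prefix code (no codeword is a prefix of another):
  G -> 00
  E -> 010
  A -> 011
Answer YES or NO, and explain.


Checking each pair (does one codeword prefix another?):
  G='00' vs E='010': no prefix
  G='00' vs A='011': no prefix
  E='010' vs G='00': no prefix
  E='010' vs A='011': no prefix
  A='011' vs G='00': no prefix
  A='011' vs E='010': no prefix
No violation found over all pairs.

YES -- this is a valid prefix code. No codeword is a prefix of any other codeword.


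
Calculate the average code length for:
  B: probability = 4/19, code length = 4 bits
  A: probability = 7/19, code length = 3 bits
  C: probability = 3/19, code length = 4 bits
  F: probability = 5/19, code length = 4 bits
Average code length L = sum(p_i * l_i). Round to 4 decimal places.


Weighted contributions p_i * l_i:
  B: (4/19) * 4 = 16/19
  A: (7/19) * 3 = 21/19
  C: (3/19) * 4 = 12/19
  F: (5/19) * 4 = 20/19
Sum = (16 + 21 + 12 + 20)/19 = 69/19

L = 69/19 = 3.6316 bits/symbol


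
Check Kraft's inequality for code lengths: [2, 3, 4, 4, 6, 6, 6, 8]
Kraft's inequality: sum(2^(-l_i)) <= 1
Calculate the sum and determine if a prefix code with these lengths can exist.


Sum = 2^(-2) + 2^(-3) + 2^(-4) + 2^(-4) + 2^(-6) + 2^(-6) + 2^(-6) + 2^(-8)
    = 0.25 + 0.125 + 0.0625 + 0.0625 + 0.015625 + 0.015625 + 0.015625 + 0.00390625
    = 141/256 = 0.55078125
Since 0.55078125 <= 1, Kraft's inequality IS satisfied.
A prefix code with these lengths CAN exist.

Kraft sum = 0.55078125. Satisfied.


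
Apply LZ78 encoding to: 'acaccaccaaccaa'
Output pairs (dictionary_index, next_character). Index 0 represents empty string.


LZ78 encoding steps:
Dictionary: {0: ''}
Step 1: w='' (idx 0), next='a' -> output (0, 'a'), add 'a' as idx 1
Step 2: w='' (idx 0), next='c' -> output (0, 'c'), add 'c' as idx 2
Step 3: w='a' (idx 1), next='c' -> output (1, 'c'), add 'ac' as idx 3
Step 4: w='c' (idx 2), next='a' -> output (2, 'a'), add 'ca' as idx 4
Step 5: w='c' (idx 2), next='c' -> output (2, 'c'), add 'cc' as idx 5
Step 6: w='a' (idx 1), next='a' -> output (1, 'a'), add 'aa' as idx 6
Step 7: w='cc' (idx 5), next='a' -> output (5, 'a'), add 'cca' as idx 7
Step 8: w='a' (idx 1), end of input -> output (1, '')


Encoded: [(0, 'a'), (0, 'c'), (1, 'c'), (2, 'a'), (2, 'c'), (1, 'a'), (5, 'a'), (1, '')]


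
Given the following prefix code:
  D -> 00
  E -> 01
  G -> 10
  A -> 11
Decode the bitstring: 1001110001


Decoding step by step:
Bits 10 -> G
Bits 01 -> E
Bits 11 -> A
Bits 00 -> D
Bits 01 -> E


Decoded message: GEADE


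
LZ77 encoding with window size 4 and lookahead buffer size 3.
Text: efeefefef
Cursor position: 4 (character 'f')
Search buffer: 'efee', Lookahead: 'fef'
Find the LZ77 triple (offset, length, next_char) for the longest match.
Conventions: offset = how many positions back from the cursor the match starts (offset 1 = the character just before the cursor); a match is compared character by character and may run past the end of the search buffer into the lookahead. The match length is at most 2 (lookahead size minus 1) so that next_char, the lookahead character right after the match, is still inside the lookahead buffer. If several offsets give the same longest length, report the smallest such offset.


Try each offset into the search buffer:
  offset=1 (pos 3, char 'e'): match length 0
  offset=2 (pos 2, char 'e'): match length 0
  offset=3 (pos 1, char 'f'): match length 2
  offset=4 (pos 0, char 'e'): match length 0
Longest match has length 2 at offset 3.
next_char = character at position 4 + 2 = 6 -> 'f'

Best match: offset=3, length=2 (matching 'fe' starting at position 1)
LZ77 triple: (3, 2, 'f')


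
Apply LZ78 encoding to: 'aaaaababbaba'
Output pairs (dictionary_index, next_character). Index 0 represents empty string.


LZ78 encoding steps:
Dictionary: {0: ''}
Step 1: w='' (idx 0), next='a' -> output (0, 'a'), add 'a' as idx 1
Step 2: w='a' (idx 1), next='a' -> output (1, 'a'), add 'aa' as idx 2
Step 3: w='aa' (idx 2), next='b' -> output (2, 'b'), add 'aab' as idx 3
Step 4: w='a' (idx 1), next='b' -> output (1, 'b'), add 'ab' as idx 4
Step 5: w='' (idx 0), next='b' -> output (0, 'b'), add 'b' as idx 5
Step 6: w='ab' (idx 4), next='a' -> output (4, 'a'), add 'aba' as idx 6


Encoded: [(0, 'a'), (1, 'a'), (2, 'b'), (1, 'b'), (0, 'b'), (4, 'a')]


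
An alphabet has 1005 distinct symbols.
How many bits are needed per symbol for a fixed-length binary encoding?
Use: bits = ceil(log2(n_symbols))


log2(1005) = 9.973
Bracket: 2^9 = 512 < 1005 <= 2^10 = 1024
So ceil(log2(1005)) = 10

bits = ceil(log2(1005)) = ceil(9.973) = 10 bits


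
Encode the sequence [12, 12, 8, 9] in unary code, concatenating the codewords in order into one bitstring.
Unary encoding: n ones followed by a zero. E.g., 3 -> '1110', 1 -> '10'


Encode each number as n ones followed by a terminating 0:
  12 -> 1111111111110 (13 bits)
  12 -> 1111111111110 (13 bits)
  8 -> 111111110 (9 bits)
  9 -> 1111111110 (10 bits)
Total length = 13 + 13 + 9 + 10 = 45 bits.

Unary([12, 12, 8, 9]) = 111111111111011111111111101111111101111111110 (45 bits)


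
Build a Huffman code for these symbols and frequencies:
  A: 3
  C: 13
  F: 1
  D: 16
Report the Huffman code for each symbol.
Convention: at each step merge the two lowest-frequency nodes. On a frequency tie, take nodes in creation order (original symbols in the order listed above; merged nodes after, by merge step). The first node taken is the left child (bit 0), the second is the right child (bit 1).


Huffman tree construction:
Step 1: Merge F(1) + A(3) = 4
Step 2: Merge (F+A)(4) + C(13) = 17
Step 3: Merge D(16) + ((F+A)+C)(17) = 33
Read each symbol's code off the tree from the root (left child = 0, right child = 1).

Codes:
  A: 101 (length 3)
  C: 11 (length 2)
  F: 100 (length 3)
  D: 0 (length 1)
Average code length: 54/33 = 1.6364 bits/symbol


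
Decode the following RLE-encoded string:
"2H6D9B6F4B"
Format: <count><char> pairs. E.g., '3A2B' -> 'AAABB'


Expanding each <count><char> pair:
  2H -> 'HH'
  6D -> 'DDDDDD'
  9B -> 'BBBBBBBBB'
  6F -> 'FFFFFF'
  4B -> 'BBBB'

Decoded = HHDDDDDDBBBBBBBBBFFFFFFBBBB


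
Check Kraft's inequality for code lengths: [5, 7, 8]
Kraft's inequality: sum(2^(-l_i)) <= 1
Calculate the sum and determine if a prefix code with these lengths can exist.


Sum = 2^(-5) + 2^(-7) + 2^(-8)
    = 0.03125 + 0.0078125 + 0.00390625
    = 11/256 = 0.04296875
Since 0.04296875 <= 1, Kraft's inequality IS satisfied.
A prefix code with these lengths CAN exist.

Kraft sum = 0.04296875. Satisfied.


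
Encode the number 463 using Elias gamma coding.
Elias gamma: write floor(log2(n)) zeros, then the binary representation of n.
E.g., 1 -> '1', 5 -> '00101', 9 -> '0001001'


num_bits = floor(log2(463)) + 1 = 9
leading_zeros = num_bits - 1 = 8
binary(463) = 111001111

Elias gamma(463) = '00000000' + '111001111' = 00000000111001111 (17 bits)


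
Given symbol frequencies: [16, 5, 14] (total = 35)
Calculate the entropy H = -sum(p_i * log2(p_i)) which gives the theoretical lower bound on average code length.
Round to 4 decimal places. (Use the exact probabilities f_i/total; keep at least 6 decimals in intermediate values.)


Per-symbol terms -p_i * log2(p_i) with p_i = f_i/35:
  p = 16/35 = 0.457143: log2(p) = -1.129283, -p*log2(p) = 0.516244
  p = 5/35 = 0.142857: log2(p) = -2.807355, -p*log2(p) = 0.401051
  p = 14/35 = 0.400000: log2(p) = -1.321928, -p*log2(p) = 0.528771
H = 0.516244 + 0.401051 + 0.528771 = 1.446066

H = 1.4461 bits/symbol


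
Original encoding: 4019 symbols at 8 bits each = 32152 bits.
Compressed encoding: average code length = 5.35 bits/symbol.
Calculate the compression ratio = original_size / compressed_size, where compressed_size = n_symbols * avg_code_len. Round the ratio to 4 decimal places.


original_size = n_symbols * orig_bits = 4019 * 8 = 32152 bits
compressed_size = n_symbols * avg_code_len = 4019 * 5.35 = 21501.65 bits
ratio = original_size / compressed_size = 32152 / 21501.65 = 1.4953

Compression ratio = 1.4953


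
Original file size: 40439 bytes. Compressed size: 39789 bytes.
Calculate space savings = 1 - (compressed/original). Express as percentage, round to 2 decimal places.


ratio = compressed/original = 39789/40439 = 0.983926
savings = 1 - ratio = 1 - 0.983926 = 0.016074
as a percentage: 0.016074 * 100 = 1.61%

Space savings = 1 - 39789/40439 = 1.61%


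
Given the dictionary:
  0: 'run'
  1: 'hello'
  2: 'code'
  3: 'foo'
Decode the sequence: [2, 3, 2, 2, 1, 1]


Look up each index in the dictionary:
  2 -> 'code'
  3 -> 'foo'
  2 -> 'code'
  2 -> 'code'
  1 -> 'hello'
  1 -> 'hello'

Decoded: "code foo code code hello hello"


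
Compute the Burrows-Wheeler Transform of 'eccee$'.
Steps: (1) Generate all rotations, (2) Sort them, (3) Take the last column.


Rotations (sorted):
  0: $eccee -> last char: e
  1: ccee$e -> last char: e
  2: cee$ec -> last char: c
  3: e$ecce -> last char: e
  4: eccee$ -> last char: $
  5: ee$ecc -> last char: c


BWT = eece$c


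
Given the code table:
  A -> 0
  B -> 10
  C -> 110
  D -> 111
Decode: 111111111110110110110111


Decoding:
111 -> D
111 -> D
111 -> D
110 -> C
110 -> C
110 -> C
110 -> C
111 -> D


Result: DDDCCCCD


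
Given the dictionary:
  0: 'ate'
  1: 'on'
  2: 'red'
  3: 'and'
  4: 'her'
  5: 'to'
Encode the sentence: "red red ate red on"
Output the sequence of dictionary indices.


Look up each word in the dictionary:
  'red' -> 2
  'red' -> 2
  'ate' -> 0
  'red' -> 2
  'on' -> 1

Encoded: [2, 2, 0, 2, 1]


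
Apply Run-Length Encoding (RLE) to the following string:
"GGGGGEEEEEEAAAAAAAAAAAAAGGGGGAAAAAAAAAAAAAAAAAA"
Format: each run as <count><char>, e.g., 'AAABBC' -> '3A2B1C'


Scanning runs left to right:
  i=0: run of 'G' x 5 -> '5G'
  i=5: run of 'E' x 6 -> '6E'
  i=11: run of 'A' x 13 -> '13A'
  i=24: run of 'G' x 5 -> '5G'
  i=29: run of 'A' x 18 -> '18A'

RLE = 5G6E13A5G18A


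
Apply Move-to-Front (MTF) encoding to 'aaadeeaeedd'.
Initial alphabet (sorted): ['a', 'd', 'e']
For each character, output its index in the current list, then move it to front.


MTF encoding:
'a': index 0 in ['a', 'd', 'e'] -> ['a', 'd', 'e']
'a': index 0 in ['a', 'd', 'e'] -> ['a', 'd', 'e']
'a': index 0 in ['a', 'd', 'e'] -> ['a', 'd', 'e']
'd': index 1 in ['a', 'd', 'e'] -> ['d', 'a', 'e']
'e': index 2 in ['d', 'a', 'e'] -> ['e', 'd', 'a']
'e': index 0 in ['e', 'd', 'a'] -> ['e', 'd', 'a']
'a': index 2 in ['e', 'd', 'a'] -> ['a', 'e', 'd']
'e': index 1 in ['a', 'e', 'd'] -> ['e', 'a', 'd']
'e': index 0 in ['e', 'a', 'd'] -> ['e', 'a', 'd']
'd': index 2 in ['e', 'a', 'd'] -> ['d', 'e', 'a']
'd': index 0 in ['d', 'e', 'a'] -> ['d', 'e', 'a']


Output: [0, 0, 0, 1, 2, 0, 2, 1, 0, 2, 0]


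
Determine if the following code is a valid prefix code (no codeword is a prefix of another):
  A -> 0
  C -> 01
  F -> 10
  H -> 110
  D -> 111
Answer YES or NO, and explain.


Checking each pair (does one codeword prefix another?):
  A='0' vs C='01': prefix -- VIOLATION

NO -- this is NOT a valid prefix code. A (0) is a prefix of C (01).


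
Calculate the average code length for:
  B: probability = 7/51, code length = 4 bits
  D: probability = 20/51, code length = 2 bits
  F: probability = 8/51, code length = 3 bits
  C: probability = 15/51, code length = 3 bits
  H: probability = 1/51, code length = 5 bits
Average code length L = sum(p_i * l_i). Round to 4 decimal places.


Weighted contributions p_i * l_i:
  B: (7/51) * 4 = 28/51
  D: (20/51) * 2 = 40/51
  F: (8/51) * 3 = 24/51
  C: (15/51) * 3 = 45/51
  H: (1/51) * 5 = 5/51
Sum = (28 + 40 + 24 + 45 + 5)/51 = 142/51

L = 142/51 = 2.7843 bits/symbol


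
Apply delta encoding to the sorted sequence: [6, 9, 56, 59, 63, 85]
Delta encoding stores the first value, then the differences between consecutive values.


First value: 6
Deltas:
  9 - 6 = 3
  56 - 9 = 47
  59 - 56 = 3
  63 - 59 = 4
  85 - 63 = 22


Delta encoded: [6, 3, 47, 3, 4, 22]


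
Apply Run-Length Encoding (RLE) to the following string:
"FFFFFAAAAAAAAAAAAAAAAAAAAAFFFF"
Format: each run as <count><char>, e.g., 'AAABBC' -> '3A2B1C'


Scanning runs left to right:
  i=0: run of 'F' x 5 -> '5F'
  i=5: run of 'A' x 21 -> '21A'
  i=26: run of 'F' x 4 -> '4F'

RLE = 5F21A4F


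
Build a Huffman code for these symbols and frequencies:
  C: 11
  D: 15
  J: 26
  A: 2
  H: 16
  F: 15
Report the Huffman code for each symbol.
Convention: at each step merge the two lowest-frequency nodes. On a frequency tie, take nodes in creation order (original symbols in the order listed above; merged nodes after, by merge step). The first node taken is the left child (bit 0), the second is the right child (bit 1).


Huffman tree construction:
Step 1: Merge A(2) + C(11) = 13
Step 2: Merge (A+C)(13) + D(15) = 28
Step 3: Merge F(15) + H(16) = 31
Step 4: Merge J(26) + ((A+C)+D)(28) = 54
Step 5: Merge (F+H)(31) + (J+((A+C)+D))(54) = 85
Read each symbol's code off the tree from the root (left child = 0, right child = 1).

Codes:
  C: 1101 (length 4)
  D: 111 (length 3)
  J: 10 (length 2)
  A: 1100 (length 4)
  H: 01 (length 2)
  F: 00 (length 2)
Average code length: 211/85 = 2.4824 bits/symbol


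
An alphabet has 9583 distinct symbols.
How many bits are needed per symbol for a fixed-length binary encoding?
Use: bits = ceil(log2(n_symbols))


log2(9583) = 13.2263
Bracket: 2^13 = 8192 < 9583 <= 2^14 = 16384
So ceil(log2(9583)) = 14

bits = ceil(log2(9583)) = ceil(13.2263) = 14 bits


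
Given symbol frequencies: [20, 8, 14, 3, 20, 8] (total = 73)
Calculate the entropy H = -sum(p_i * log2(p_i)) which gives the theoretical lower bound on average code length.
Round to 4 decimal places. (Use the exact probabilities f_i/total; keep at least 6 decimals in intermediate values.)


Per-symbol terms -p_i * log2(p_i) with p_i = f_i/73:
  p = 20/73 = 0.273973: log2(p) = -1.867896, -p*log2(p) = 0.511752
  p = 8/73 = 0.109589: log2(p) = -3.189825, -p*log2(p) = 0.349570
  p = 14/73 = 0.191781: log2(p) = -2.382470, -p*log2(p) = 0.456912
  p = 3/73 = 0.041096: log2(p) = -4.604862, -p*log2(p) = 0.189241
  p = 20/73 = 0.273973: log2(p) = -1.867896, -p*log2(p) = 0.511752
  p = 8/73 = 0.109589: log2(p) = -3.189825, -p*log2(p) = 0.349570
H = 0.511752 + 0.349570 + 0.456912 + 0.189241 + 0.511752 + 0.349570 = 2.368797

H = 2.3688 bits/symbol


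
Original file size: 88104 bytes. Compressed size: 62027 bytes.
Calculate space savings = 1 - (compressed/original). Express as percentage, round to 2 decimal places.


ratio = compressed/original = 62027/88104 = 0.70402
savings = 1 - ratio = 1 - 0.70402 = 0.29598
as a percentage: 0.29598 * 100 = 29.6%

Space savings = 1 - 62027/88104 = 29.6%


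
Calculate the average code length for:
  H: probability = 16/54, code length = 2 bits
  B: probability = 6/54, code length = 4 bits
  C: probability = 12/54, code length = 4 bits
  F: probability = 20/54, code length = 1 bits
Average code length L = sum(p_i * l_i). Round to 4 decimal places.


Weighted contributions p_i * l_i:
  H: (16/54) * 2 = 32/54
  B: (6/54) * 4 = 24/54
  C: (12/54) * 4 = 48/54
  F: (20/54) * 1 = 20/54
Sum = (32 + 24 + 48 + 20)/54 = 124/54

L = 124/54 = 2.2963 bits/symbol


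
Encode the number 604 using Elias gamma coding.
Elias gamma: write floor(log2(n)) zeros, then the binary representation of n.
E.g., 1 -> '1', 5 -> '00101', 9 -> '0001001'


num_bits = floor(log2(604)) + 1 = 10
leading_zeros = num_bits - 1 = 9
binary(604) = 1001011100

Elias gamma(604) = '000000000' + '1001011100' = 0000000001001011100 (19 bits)


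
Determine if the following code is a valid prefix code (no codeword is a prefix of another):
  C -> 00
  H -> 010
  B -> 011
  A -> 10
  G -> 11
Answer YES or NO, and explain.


Checking each pair (does one codeword prefix another?):
  C='00' vs H='010': no prefix
  C='00' vs B='011': no prefix
  C='00' vs A='10': no prefix
  C='00' vs G='11': no prefix
  H='010' vs C='00': no prefix
  H='010' vs B='011': no prefix
  H='010' vs A='10': no prefix
  H='010' vs G='11': no prefix
  B='011' vs C='00': no prefix
  B='011' vs H='010': no prefix
  B='011' vs A='10': no prefix
  B='011' vs G='11': no prefix
  A='10' vs C='00': no prefix
  A='10' vs H='010': no prefix
  A='10' vs B='011': no prefix
  A='10' vs G='11': no prefix
  G='11' vs C='00': no prefix
  G='11' vs H='010': no prefix
  G='11' vs B='011': no prefix
  G='11' vs A='10': no prefix
No violation found over all pairs.

YES -- this is a valid prefix code. No codeword is a prefix of any other codeword.


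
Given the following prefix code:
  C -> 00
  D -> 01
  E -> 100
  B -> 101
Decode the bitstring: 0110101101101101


Decoding step by step:
Bits 01 -> D
Bits 101 -> B
Bits 01 -> D
Bits 101 -> B
Bits 101 -> B
Bits 101 -> B


Decoded message: DBDBBB


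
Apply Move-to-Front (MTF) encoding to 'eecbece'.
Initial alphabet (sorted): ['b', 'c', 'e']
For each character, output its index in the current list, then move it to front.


MTF encoding:
'e': index 2 in ['b', 'c', 'e'] -> ['e', 'b', 'c']
'e': index 0 in ['e', 'b', 'c'] -> ['e', 'b', 'c']
'c': index 2 in ['e', 'b', 'c'] -> ['c', 'e', 'b']
'b': index 2 in ['c', 'e', 'b'] -> ['b', 'c', 'e']
'e': index 2 in ['b', 'c', 'e'] -> ['e', 'b', 'c']
'c': index 2 in ['e', 'b', 'c'] -> ['c', 'e', 'b']
'e': index 1 in ['c', 'e', 'b'] -> ['e', 'c', 'b']


Output: [2, 0, 2, 2, 2, 2, 1]


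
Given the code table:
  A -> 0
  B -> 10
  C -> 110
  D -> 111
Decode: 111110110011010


Decoding:
111 -> D
110 -> C
110 -> C
0 -> A
110 -> C
10 -> B


Result: DCCACB


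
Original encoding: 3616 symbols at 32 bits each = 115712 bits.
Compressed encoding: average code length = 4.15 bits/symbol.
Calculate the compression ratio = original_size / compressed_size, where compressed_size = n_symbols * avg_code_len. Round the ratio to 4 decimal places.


original_size = n_symbols * orig_bits = 3616 * 32 = 115712 bits
compressed_size = n_symbols * avg_code_len = 3616 * 4.15 = 15006.4 bits
ratio = original_size / compressed_size = 115712 / 15006.4 = 7.7108

Compression ratio = 7.7108


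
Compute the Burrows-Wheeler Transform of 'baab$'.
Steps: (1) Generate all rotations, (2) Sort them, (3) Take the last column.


Rotations (sorted):
  0: $baab -> last char: b
  1: aab$b -> last char: b
  2: ab$ba -> last char: a
  3: b$baa -> last char: a
  4: baab$ -> last char: $


BWT = bbaa$


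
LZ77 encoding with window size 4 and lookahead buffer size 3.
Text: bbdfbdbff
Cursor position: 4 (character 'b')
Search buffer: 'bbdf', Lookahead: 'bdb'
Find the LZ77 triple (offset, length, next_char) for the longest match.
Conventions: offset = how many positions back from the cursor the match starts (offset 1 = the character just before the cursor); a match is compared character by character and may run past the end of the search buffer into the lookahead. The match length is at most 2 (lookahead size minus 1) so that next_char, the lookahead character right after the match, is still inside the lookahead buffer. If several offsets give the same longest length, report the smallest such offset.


Try each offset into the search buffer:
  offset=1 (pos 3, char 'f'): match length 0
  offset=2 (pos 2, char 'd'): match length 0
  offset=3 (pos 1, char 'b'): match length 2
  offset=4 (pos 0, char 'b'): match length 1
Longest match has length 2 at offset 3.
next_char = character at position 4 + 2 = 6 -> 'b'

Best match: offset=3, length=2 (matching 'bd' starting at position 1)
LZ77 triple: (3, 2, 'b')


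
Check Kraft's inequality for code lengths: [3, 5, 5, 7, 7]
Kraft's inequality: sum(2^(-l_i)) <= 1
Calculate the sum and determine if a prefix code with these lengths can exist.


Sum = 2^(-3) + 2^(-5) + 2^(-5) + 2^(-7) + 2^(-7)
    = 0.125 + 0.03125 + 0.03125 + 0.0078125 + 0.0078125
    = 26/128 = 0.203125
Since 0.203125 <= 1, Kraft's inequality IS satisfied.
A prefix code with these lengths CAN exist.

Kraft sum = 0.203125. Satisfied.


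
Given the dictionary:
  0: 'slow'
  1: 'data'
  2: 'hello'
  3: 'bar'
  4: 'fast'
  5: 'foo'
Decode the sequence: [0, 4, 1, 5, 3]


Look up each index in the dictionary:
  0 -> 'slow'
  4 -> 'fast'
  1 -> 'data'
  5 -> 'foo'
  3 -> 'bar'

Decoded: "slow fast data foo bar"


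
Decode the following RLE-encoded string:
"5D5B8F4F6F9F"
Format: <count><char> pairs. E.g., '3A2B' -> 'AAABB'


Expanding each <count><char> pair:
  5D -> 'DDDDD'
  5B -> 'BBBBB'
  8F -> 'FFFFFFFF'
  4F -> 'FFFF'
  6F -> 'FFFFFF'
  9F -> 'FFFFFFFFF'

Decoded = DDDDDBBBBBFFFFFFFFFFFFFFFFFFFFFFFFFFF


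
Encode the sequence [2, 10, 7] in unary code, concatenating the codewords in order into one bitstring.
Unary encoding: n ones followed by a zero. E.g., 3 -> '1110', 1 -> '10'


Encode each number as n ones followed by a terminating 0:
  2 -> 110 (3 bits)
  10 -> 11111111110 (11 bits)
  7 -> 11111110 (8 bits)
Total length = 3 + 11 + 8 = 22 bits.

Unary([2, 10, 7]) = 1101111111111011111110 (22 bits)


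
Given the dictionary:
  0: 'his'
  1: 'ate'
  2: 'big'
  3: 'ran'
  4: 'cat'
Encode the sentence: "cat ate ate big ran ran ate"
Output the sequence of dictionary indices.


Look up each word in the dictionary:
  'cat' -> 4
  'ate' -> 1
  'ate' -> 1
  'big' -> 2
  'ran' -> 3
  'ran' -> 3
  'ate' -> 1

Encoded: [4, 1, 1, 2, 3, 3, 1]


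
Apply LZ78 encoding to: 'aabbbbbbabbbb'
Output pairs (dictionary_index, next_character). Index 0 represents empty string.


LZ78 encoding steps:
Dictionary: {0: ''}
Step 1: w='' (idx 0), next='a' -> output (0, 'a'), add 'a' as idx 1
Step 2: w='a' (idx 1), next='b' -> output (1, 'b'), add 'ab' as idx 2
Step 3: w='' (idx 0), next='b' -> output (0, 'b'), add 'b' as idx 3
Step 4: w='b' (idx 3), next='b' -> output (3, 'b'), add 'bb' as idx 4
Step 5: w='bb' (idx 4), next='a' -> output (4, 'a'), add 'bba' as idx 5
Step 6: w='bb' (idx 4), next='b' -> output (4, 'b'), add 'bbb' as idx 6
Step 7: w='b' (idx 3), end of input -> output (3, '')


Encoded: [(0, 'a'), (1, 'b'), (0, 'b'), (3, 'b'), (4, 'a'), (4, 'b'), (3, '')]


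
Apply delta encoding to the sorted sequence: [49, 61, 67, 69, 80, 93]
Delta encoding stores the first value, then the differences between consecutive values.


First value: 49
Deltas:
  61 - 49 = 12
  67 - 61 = 6
  69 - 67 = 2
  80 - 69 = 11
  93 - 80 = 13


Delta encoded: [49, 12, 6, 2, 11, 13]


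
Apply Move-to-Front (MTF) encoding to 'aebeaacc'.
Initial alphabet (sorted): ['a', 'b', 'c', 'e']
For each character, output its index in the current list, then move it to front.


MTF encoding:
'a': index 0 in ['a', 'b', 'c', 'e'] -> ['a', 'b', 'c', 'e']
'e': index 3 in ['a', 'b', 'c', 'e'] -> ['e', 'a', 'b', 'c']
'b': index 2 in ['e', 'a', 'b', 'c'] -> ['b', 'e', 'a', 'c']
'e': index 1 in ['b', 'e', 'a', 'c'] -> ['e', 'b', 'a', 'c']
'a': index 2 in ['e', 'b', 'a', 'c'] -> ['a', 'e', 'b', 'c']
'a': index 0 in ['a', 'e', 'b', 'c'] -> ['a', 'e', 'b', 'c']
'c': index 3 in ['a', 'e', 'b', 'c'] -> ['c', 'a', 'e', 'b']
'c': index 0 in ['c', 'a', 'e', 'b'] -> ['c', 'a', 'e', 'b']


Output: [0, 3, 2, 1, 2, 0, 3, 0]


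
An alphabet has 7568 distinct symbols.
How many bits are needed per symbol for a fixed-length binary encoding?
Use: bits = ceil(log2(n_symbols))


log2(7568) = 12.8857
Bracket: 2^12 = 4096 < 7568 <= 2^13 = 8192
So ceil(log2(7568)) = 13

bits = ceil(log2(7568)) = ceil(12.8857) = 13 bits


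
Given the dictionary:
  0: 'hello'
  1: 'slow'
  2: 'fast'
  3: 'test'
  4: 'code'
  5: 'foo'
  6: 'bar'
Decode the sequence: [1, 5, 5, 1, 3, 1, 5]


Look up each index in the dictionary:
  1 -> 'slow'
  5 -> 'foo'
  5 -> 'foo'
  1 -> 'slow'
  3 -> 'test'
  1 -> 'slow'
  5 -> 'foo'

Decoded: "slow foo foo slow test slow foo"


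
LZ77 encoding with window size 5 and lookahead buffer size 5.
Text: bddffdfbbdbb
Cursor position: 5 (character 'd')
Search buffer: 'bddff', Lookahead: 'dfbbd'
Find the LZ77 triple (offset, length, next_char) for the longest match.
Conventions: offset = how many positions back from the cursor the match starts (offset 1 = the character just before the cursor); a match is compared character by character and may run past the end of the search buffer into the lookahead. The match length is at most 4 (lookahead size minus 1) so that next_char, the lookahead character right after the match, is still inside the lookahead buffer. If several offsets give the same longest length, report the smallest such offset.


Try each offset into the search buffer:
  offset=1 (pos 4, char 'f'): match length 0
  offset=2 (pos 3, char 'f'): match length 0
  offset=3 (pos 2, char 'd'): match length 2
  offset=4 (pos 1, char 'd'): match length 1
  offset=5 (pos 0, char 'b'): match length 0
Longest match has length 2 at offset 3.
next_char = character at position 5 + 2 = 7 -> 'b'

Best match: offset=3, length=2 (matching 'df' starting at position 2)
LZ77 triple: (3, 2, 'b')


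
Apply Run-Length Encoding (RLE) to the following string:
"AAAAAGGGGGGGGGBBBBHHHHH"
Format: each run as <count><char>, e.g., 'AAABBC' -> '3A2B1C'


Scanning runs left to right:
  i=0: run of 'A' x 5 -> '5A'
  i=5: run of 'G' x 9 -> '9G'
  i=14: run of 'B' x 4 -> '4B'
  i=18: run of 'H' x 5 -> '5H'

RLE = 5A9G4B5H


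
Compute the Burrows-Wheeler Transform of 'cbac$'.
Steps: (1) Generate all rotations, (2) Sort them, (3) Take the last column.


Rotations (sorted):
  0: $cbac -> last char: c
  1: ac$cb -> last char: b
  2: bac$c -> last char: c
  3: c$cba -> last char: a
  4: cbac$ -> last char: $


BWT = cbca$


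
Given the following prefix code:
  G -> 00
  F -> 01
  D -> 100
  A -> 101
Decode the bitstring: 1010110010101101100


Decoding step by step:
Bits 101 -> A
Bits 01 -> F
Bits 100 -> D
Bits 101 -> A
Bits 01 -> F
Bits 101 -> A
Bits 100 -> D


Decoded message: AFDAFAD


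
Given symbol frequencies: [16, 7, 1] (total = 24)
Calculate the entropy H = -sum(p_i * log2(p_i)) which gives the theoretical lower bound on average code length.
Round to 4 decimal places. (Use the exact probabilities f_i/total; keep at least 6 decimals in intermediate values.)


Per-symbol terms -p_i * log2(p_i) with p_i = f_i/24:
  p = 16/24 = 0.666667: log2(p) = -0.584963, -p*log2(p) = 0.389975
  p = 7/24 = 0.291667: log2(p) = -1.777608, -p*log2(p) = 0.518469
  p = 1/24 = 0.041667: log2(p) = -4.584963, -p*log2(p) = 0.191040
H = 0.389975 + 0.518469 + 0.191040 = 1.099484

H = 1.0995 bits/symbol


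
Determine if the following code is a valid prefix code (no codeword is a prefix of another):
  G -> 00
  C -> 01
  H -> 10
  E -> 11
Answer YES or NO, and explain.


Checking each pair (does one codeword prefix another?):
  G='00' vs C='01': no prefix
  G='00' vs H='10': no prefix
  G='00' vs E='11': no prefix
  C='01' vs G='00': no prefix
  C='01' vs H='10': no prefix
  C='01' vs E='11': no prefix
  H='10' vs G='00': no prefix
  H='10' vs C='01': no prefix
  H='10' vs E='11': no prefix
  E='11' vs G='00': no prefix
  E='11' vs C='01': no prefix
  E='11' vs H='10': no prefix
No violation found over all pairs.

YES -- this is a valid prefix code. No codeword is a prefix of any other codeword.


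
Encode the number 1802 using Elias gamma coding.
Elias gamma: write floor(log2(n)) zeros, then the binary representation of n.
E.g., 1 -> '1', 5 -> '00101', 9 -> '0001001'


num_bits = floor(log2(1802)) + 1 = 11
leading_zeros = num_bits - 1 = 10
binary(1802) = 11100001010

Elias gamma(1802) = '0000000000' + '11100001010' = 000000000011100001010 (21 bits)


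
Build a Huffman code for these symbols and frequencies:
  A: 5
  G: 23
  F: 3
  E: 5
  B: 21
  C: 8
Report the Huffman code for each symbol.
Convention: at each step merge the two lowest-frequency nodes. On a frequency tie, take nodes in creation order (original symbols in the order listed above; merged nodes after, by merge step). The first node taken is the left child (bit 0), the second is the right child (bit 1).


Huffman tree construction:
Step 1: Merge F(3) + A(5) = 8
Step 2: Merge E(5) + C(8) = 13
Step 3: Merge (F+A)(8) + (E+C)(13) = 21
Step 4: Merge B(21) + ((F+A)+(E+C))(21) = 42
Step 5: Merge G(23) + (B+((F+A)+(E+C)))(42) = 65
Read each symbol's code off the tree from the root (left child = 0, right child = 1).

Codes:
  A: 1101 (length 4)
  G: 0 (length 1)
  F: 1100 (length 4)
  E: 1110 (length 4)
  B: 10 (length 2)
  C: 1111 (length 4)
Average code length: 149/65 = 2.2923 bits/symbol


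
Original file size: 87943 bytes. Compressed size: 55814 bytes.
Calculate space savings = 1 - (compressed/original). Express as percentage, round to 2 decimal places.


ratio = compressed/original = 55814/87943 = 0.634661
savings = 1 - ratio = 1 - 0.634661 = 0.365339
as a percentage: 0.365339 * 100 = 36.53%

Space savings = 1 - 55814/87943 = 36.53%


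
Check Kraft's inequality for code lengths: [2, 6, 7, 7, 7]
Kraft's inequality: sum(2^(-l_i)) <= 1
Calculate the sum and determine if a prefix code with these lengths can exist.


Sum = 2^(-2) + 2^(-6) + 2^(-7) + 2^(-7) + 2^(-7)
    = 0.25 + 0.015625 + 0.0078125 + 0.0078125 + 0.0078125
    = 37/128 = 0.2890625
Since 0.2890625 <= 1, Kraft's inequality IS satisfied.
A prefix code with these lengths CAN exist.

Kraft sum = 0.2890625. Satisfied.


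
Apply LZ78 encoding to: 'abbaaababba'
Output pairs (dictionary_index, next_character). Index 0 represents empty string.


LZ78 encoding steps:
Dictionary: {0: ''}
Step 1: w='' (idx 0), next='a' -> output (0, 'a'), add 'a' as idx 1
Step 2: w='' (idx 0), next='b' -> output (0, 'b'), add 'b' as idx 2
Step 3: w='b' (idx 2), next='a' -> output (2, 'a'), add 'ba' as idx 3
Step 4: w='a' (idx 1), next='a' -> output (1, 'a'), add 'aa' as idx 4
Step 5: w='ba' (idx 3), next='b' -> output (3, 'b'), add 'bab' as idx 5
Step 6: w='ba' (idx 3), end of input -> output (3, '')


Encoded: [(0, 'a'), (0, 'b'), (2, 'a'), (1, 'a'), (3, 'b'), (3, '')]


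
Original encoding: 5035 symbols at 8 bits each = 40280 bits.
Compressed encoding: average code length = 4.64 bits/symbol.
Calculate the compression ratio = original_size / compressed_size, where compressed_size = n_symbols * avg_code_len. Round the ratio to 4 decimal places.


original_size = n_symbols * orig_bits = 5035 * 8 = 40280 bits
compressed_size = n_symbols * avg_code_len = 5035 * 4.64 = 23362.4 bits
ratio = original_size / compressed_size = 40280 / 23362.4 = 1.7241

Compression ratio = 1.7241


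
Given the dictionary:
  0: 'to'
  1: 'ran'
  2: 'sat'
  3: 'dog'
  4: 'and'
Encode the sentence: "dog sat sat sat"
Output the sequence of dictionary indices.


Look up each word in the dictionary:
  'dog' -> 3
  'sat' -> 2
  'sat' -> 2
  'sat' -> 2

Encoded: [3, 2, 2, 2]


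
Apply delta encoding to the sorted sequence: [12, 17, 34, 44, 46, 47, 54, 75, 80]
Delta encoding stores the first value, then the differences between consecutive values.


First value: 12
Deltas:
  17 - 12 = 5
  34 - 17 = 17
  44 - 34 = 10
  46 - 44 = 2
  47 - 46 = 1
  54 - 47 = 7
  75 - 54 = 21
  80 - 75 = 5


Delta encoded: [12, 5, 17, 10, 2, 1, 7, 21, 5]


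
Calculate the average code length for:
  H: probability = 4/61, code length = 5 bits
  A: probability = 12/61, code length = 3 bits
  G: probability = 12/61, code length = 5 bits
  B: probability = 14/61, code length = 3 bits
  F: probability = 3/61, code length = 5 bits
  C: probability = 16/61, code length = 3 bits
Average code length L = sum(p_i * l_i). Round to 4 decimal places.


Weighted contributions p_i * l_i:
  H: (4/61) * 5 = 20/61
  A: (12/61) * 3 = 36/61
  G: (12/61) * 5 = 60/61
  B: (14/61) * 3 = 42/61
  F: (3/61) * 5 = 15/61
  C: (16/61) * 3 = 48/61
Sum = (20 + 36 + 60 + 42 + 15 + 48)/61 = 221/61

L = 221/61 = 3.6230 bits/symbol


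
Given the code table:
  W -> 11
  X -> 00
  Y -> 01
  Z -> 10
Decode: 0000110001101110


Decoding:
00 -> X
00 -> X
11 -> W
00 -> X
01 -> Y
10 -> Z
11 -> W
10 -> Z


Result: XXWXYZWZ


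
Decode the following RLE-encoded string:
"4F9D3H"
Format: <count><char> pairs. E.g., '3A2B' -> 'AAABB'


Expanding each <count><char> pair:
  4F -> 'FFFF'
  9D -> 'DDDDDDDDD'
  3H -> 'HHH'

Decoded = FFFFDDDDDDDDDHHH


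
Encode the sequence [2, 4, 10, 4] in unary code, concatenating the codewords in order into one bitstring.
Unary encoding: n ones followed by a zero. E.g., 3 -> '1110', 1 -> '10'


Encode each number as n ones followed by a terminating 0:
  2 -> 110 (3 bits)
  4 -> 11110 (5 bits)
  10 -> 11111111110 (11 bits)
  4 -> 11110 (5 bits)
Total length = 3 + 5 + 11 + 5 = 24 bits.

Unary([2, 4, 10, 4]) = 110111101111111111011110 (24 bits)


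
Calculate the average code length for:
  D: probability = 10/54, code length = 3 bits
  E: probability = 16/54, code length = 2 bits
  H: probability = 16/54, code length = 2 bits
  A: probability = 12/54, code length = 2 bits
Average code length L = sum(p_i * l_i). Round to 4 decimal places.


Weighted contributions p_i * l_i:
  D: (10/54) * 3 = 30/54
  E: (16/54) * 2 = 32/54
  H: (16/54) * 2 = 32/54
  A: (12/54) * 2 = 24/54
Sum = (30 + 32 + 32 + 24)/54 = 118/54

L = 118/54 = 2.1852 bits/symbol


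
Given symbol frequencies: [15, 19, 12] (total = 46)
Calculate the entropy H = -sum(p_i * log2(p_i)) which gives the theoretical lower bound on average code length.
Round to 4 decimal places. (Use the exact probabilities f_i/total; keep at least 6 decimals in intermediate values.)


Per-symbol terms -p_i * log2(p_i) with p_i = f_i/46:
  p = 15/46 = 0.326087: log2(p) = -1.616671, -p*log2(p) = 0.527175
  p = 19/46 = 0.413043: log2(p) = -1.275634, -p*log2(p) = 0.526892
  p = 12/46 = 0.260870: log2(p) = -1.938599, -p*log2(p) = 0.505722
H = 0.527175 + 0.526892 + 0.505722 = 1.559789

H = 1.5598 bits/symbol
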